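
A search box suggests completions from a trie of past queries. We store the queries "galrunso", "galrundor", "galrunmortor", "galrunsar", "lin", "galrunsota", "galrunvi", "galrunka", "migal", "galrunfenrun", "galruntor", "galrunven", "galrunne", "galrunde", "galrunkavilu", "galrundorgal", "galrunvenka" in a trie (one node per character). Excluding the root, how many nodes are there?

56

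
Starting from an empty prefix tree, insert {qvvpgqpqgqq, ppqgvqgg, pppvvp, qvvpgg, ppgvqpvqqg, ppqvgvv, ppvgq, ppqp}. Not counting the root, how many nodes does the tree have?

Count nodes per top-level branch (shared prefixes stored once):
  'p'-branch (ppgvqpvqqg, pppvvp, ppqgvqgg, ppqp, ppqvgvv, ppvgq): 28 nodes
  'q'-branch (qvvpgg, qvvpgqpqgqq): 12 nodes
Sum: 40

40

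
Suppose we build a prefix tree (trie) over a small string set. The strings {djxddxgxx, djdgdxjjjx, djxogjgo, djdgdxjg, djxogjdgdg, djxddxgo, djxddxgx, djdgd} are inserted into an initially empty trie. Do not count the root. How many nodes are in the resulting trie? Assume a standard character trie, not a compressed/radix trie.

Trie structure (* marks end of a word):
(root)
└─ d
   └─ j
      ├─ d
      │  └─ g
      │     └─ d *
      │        └─ x
      │           └─ j
      │              ├─ g *
      │              └─ j
      │                 └─ j
      │                    └─ x *
      └─ x
         ├─ d
         │  └─ d
         │     └─ x
         │        └─ g
         │           ├─ o *
         │           └─ x *
         │              └─ x *
         └─ o
            └─ g
               └─ j
                  ├─ d
                  │  └─ g
                  │     └─ d
                  │        └─ g *
                  └─ g
                     └─ o *
Counting every labelled node above: 28.

28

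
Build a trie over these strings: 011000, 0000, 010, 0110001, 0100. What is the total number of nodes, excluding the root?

12

For each word, the new-node count is its length minus the longest prefix already in the trie:
  "011000" → 6 new (0, 1, 1, 0, 0, 0)
  "0000" → prefix "0" already present; 3 new (0, 0, 0)
  "010" → prefix "01" already present; 1 new (0)
  "0110001" → prefix "011000" already present; 1 new (1)
  "0100" → prefix "010" already present; 1 new (0)
Total nodes = 6 + 3 + 1 + 1 + 1 = 12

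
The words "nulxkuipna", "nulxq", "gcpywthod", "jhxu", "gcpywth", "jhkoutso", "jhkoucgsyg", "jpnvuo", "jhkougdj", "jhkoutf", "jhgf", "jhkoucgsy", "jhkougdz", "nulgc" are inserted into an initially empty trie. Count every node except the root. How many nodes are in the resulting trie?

For each word, the new-node count is its length minus the longest prefix already in the trie:
  "nulxkuipna" → 10 new (n, u, l, x, k, u, i, p, n, a)
  "nulxq" → prefix "nulx" already present; 1 new (q)
  "gcpywthod" → 9 new (g, c, p, y, w, t, h, o, d)
  "jhxu" → 4 new (j, h, x, u)
  "gcpywth" → prefix "gcpywth" already present; 0 new (none)
  "jhkoutso" → prefix "jh" already present; 6 new (k, o, u, t, s, o)
  "jhkoucgsyg" → prefix "jhkou" already present; 5 new (c, g, s, y, g)
  "jpnvuo" → prefix "j" already present; 5 new (p, n, v, u, o)
  "jhkougdj" → prefix "jhkou" already present; 3 new (g, d, j)
  "jhkoutf" → prefix "jhkout" already present; 1 new (f)
  "jhgf" → prefix "jh" already present; 2 new (g, f)
  "jhkoucgsy" → prefix "jhkoucgsy" already present; 0 new (none)
  "jhkougdz" → prefix "jhkougd" already present; 1 new (z)
  "nulgc" → prefix "nul" already present; 2 new (g, c)
Total nodes = 10 + 1 + 9 + 4 + 0 + 6 + 5 + 5 + 3 + 1 + 2 + 0 + 1 + 2 = 49

49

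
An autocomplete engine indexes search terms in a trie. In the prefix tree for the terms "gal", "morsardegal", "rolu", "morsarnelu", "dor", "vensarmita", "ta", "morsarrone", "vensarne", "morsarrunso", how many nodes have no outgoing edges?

10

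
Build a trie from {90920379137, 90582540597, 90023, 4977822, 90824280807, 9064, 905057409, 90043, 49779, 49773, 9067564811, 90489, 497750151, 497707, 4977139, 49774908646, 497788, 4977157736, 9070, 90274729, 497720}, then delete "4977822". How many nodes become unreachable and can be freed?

2

Walk "4977822" from the leaf back toward the root, removing each node that no remaining word uses.
The suffix "22" (2 nodes) is used only by "4977822"; the node for "49778" still has the child "8", so pruning stops there.
Nodes removed: 2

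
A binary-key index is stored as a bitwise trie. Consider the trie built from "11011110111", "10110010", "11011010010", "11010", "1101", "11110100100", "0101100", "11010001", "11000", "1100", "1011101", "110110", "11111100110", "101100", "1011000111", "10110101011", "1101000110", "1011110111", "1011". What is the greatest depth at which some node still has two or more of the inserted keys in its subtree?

The deepest shared node is where two words last agree before diverging.
"11010001" and "1101000110" agree on "11010001" (8 characters) before diverging; nothing deeper is shared.
Longest shared-prefix length: 8

8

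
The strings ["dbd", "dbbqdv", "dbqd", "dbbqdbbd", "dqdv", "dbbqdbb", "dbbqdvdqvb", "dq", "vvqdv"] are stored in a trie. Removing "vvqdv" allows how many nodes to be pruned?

Walk "vvqdv" from the leaf back toward the root, removing each node that no remaining word uses.
No other word shares any prefix with "vvqdv", so all 5 of its nodes go.
Nodes removed: 5

5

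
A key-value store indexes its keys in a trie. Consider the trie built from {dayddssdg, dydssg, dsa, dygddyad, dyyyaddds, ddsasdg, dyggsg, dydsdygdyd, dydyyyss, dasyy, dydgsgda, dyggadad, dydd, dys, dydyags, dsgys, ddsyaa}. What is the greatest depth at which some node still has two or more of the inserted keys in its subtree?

The deepest shared node is where two words last agree before diverging.
e.g. "dydsdygdyd" and "dydssg" share the prefix "dyds" of length 4; no pair shares a longer one.
Longest shared-prefix length: 4

4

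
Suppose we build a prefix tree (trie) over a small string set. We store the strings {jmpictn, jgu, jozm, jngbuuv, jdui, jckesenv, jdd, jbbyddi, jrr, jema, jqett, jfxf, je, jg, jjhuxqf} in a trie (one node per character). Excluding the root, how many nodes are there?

Count nodes per top-level branch (shared prefixes stored once):
  'j'-branch (jbbyddi, jckesenv, jdd, jdui, je, jema, jfxf, jg, jgu, jjhuxqf, jmpictn, jngbuuv, jozm, jqett, jrr): 53 nodes
Sum: 53

53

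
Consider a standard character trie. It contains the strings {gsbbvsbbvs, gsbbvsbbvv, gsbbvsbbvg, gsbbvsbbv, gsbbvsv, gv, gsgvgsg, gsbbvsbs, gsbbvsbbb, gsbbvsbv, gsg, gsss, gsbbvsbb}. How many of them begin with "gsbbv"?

9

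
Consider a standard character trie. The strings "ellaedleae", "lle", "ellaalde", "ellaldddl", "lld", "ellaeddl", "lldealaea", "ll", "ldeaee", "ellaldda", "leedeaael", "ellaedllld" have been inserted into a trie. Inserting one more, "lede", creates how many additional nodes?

The longest prefix of "lede" already in the trie is "le" (length 2).
New nodes needed: |"lede"| − 2 = 4 − 2 = 2.

2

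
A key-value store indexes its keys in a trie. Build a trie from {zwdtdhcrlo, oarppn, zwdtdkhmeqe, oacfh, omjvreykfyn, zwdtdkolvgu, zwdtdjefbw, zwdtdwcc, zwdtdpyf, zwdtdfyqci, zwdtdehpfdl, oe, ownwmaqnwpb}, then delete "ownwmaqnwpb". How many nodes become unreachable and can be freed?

After clearing the end-marker at "ownwmaqnwpb", prune upward until reaching a node still needed by another word.
The suffix "wnwmaqnwpb" (10 nodes) is used only by "ownwmaqnwpb"; the node for "o" still has the child "a", so pruning stops there.
Nodes removed: 10

10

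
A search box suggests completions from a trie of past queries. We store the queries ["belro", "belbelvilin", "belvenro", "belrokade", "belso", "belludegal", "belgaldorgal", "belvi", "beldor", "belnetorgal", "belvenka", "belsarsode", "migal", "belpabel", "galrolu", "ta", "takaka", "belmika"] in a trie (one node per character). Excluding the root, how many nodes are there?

Insert word by word; a character creates a node only if that edge doesn't already exist:
  "belro" → 5 new (b, e, l, r, o)
  "belbelvilin" → prefix "bel" already present; 8 new (b, e, l, v, i, l, i, n)
  "belvenro" → prefix "bel" already present; 5 new (v, e, n, r, o)
  "belrokade" → prefix "belro" already present; 4 new (k, a, d, e)
  "belso" → prefix "bel" already present; 2 new (s, o)
  "belludegal" → prefix "bel" already present; 7 new (l, u, d, e, g, a, l)
  "belgaldorgal" → prefix "bel" already present; 9 new (g, a, l, d, o, r, g, a, l)
  "belvi" → prefix "belv" already present; 1 new (i)
  "beldor" → prefix "bel" already present; 3 new (d, o, r)
  "belnetorgal" → prefix "bel" already present; 8 new (n, e, t, o, r, g, a, l)
  "belvenka" → prefix "belven" already present; 2 new (k, a)
  "belsarsode" → prefix "bels" already present; 6 new (a, r, s, o, d, e)
  "migal" → 5 new (m, i, g, a, l)
  "belpabel" → prefix "bel" already present; 5 new (p, a, b, e, l)
  "galrolu" → 7 new (g, a, l, r, o, l, u)
  "ta" → 2 new (t, a)
  "takaka" → prefix "ta" already present; 4 new (k, a, k, a)
  "belmika" → prefix "bel" already present; 4 new (m, i, k, a)
Total nodes = 5 + 8 + 5 + 4 + 2 + 7 + 9 + 1 + 3 + 8 + 2 + 6 + 5 + 5 + 7 + 2 + 4 + 4 = 87

87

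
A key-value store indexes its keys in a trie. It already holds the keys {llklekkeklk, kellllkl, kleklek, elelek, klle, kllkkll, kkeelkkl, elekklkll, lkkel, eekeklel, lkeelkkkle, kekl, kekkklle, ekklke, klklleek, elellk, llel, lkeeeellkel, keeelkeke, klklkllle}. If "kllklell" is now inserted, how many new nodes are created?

Walking "kllklell" from the root, the first 4 characters ("kllk") follow existing edges; "l" is the first miss.
Each of the 4 remaining characters creates one node.

4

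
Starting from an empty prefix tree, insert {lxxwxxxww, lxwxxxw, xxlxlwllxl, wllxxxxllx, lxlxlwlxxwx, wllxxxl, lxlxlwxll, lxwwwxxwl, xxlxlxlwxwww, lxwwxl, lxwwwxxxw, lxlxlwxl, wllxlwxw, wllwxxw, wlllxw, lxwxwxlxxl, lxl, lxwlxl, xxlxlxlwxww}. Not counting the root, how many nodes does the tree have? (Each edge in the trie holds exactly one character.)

84

Insert word by word; a character creates a node only if that edge doesn't already exist:
  "lxxwxxxww" → 9 new (l, x, x, w, x, x, x, w, w)
  "lxwxxxw" → prefix "lx" already present; 5 new (w, x, x, x, w)
  "xxlxlwllxl" → 10 new (x, x, l, x, l, w, l, l, x, l)
  "wllxxxxllx" → 10 new (w, l, l, x, x, x, x, l, l, x)
  "lxlxlwlxxwx" → prefix "lx" already present; 9 new (l, x, l, w, l, x, x, w, x)
  "wllxxxl" → prefix "wllxxx" already present; 1 new (l)
  "lxlxlwxll" → prefix "lxlxlw" already present; 3 new (x, l, l)
  "lxwwwxxwl" → prefix "lxw" already present; 6 new (w, w, x, x, w, l)
  "xxlxlxlwxwww" → prefix "xxlxl" already present; 7 new (x, l, w, x, w, w, w)
  "lxwwxl" → prefix "lxww" already present; 2 new (x, l)
  "lxwwwxxxw" → prefix "lxwwwxx" already present; 2 new (x, w)
  "lxlxlwxl" → prefix "lxlxlwxl" already present; 0 new (none)
  "wllxlwxw" → prefix "wllx" already present; 4 new (l, w, x, w)
  "wllwxxw" → prefix "wll" already present; 4 new (w, x, x, w)
  "wlllxw" → prefix "wll" already present; 3 new (l, x, w)
  "lxwxwxlxxl" → prefix "lxwx" already present; 6 new (w, x, l, x, x, l)
  "lxl" → prefix "lxl" already present; 0 new (none)
  "lxwlxl" → prefix "lxw" already present; 3 new (l, x, l)
  "xxlxlxlwxww" → prefix "xxlxlxlwxww" already present; 0 new (none)
Total nodes = 9 + 5 + 10 + 10 + 9 + 1 + 3 + 6 + 7 + 2 + 2 + 0 + 4 + 4 + 3 + 6 + 0 + 3 + 0 = 84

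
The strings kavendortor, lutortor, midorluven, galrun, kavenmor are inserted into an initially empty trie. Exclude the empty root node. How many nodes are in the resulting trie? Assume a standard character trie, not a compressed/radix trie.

38

Insert word by word; a character creates a node only if that edge doesn't already exist:
  "kavendortor" → 11 new (k, a, v, e, n, d, o, r, t, o, r)
  "lutortor" → 8 new (l, u, t, o, r, t, o, r)
  "midorluven" → 10 new (m, i, d, o, r, l, u, v, e, n)
  "galrun" → 6 new (g, a, l, r, u, n)
  "kavenmor" → prefix "kaven" already present; 3 new (m, o, r)
Total nodes = 11 + 8 + 10 + 6 + 3 = 38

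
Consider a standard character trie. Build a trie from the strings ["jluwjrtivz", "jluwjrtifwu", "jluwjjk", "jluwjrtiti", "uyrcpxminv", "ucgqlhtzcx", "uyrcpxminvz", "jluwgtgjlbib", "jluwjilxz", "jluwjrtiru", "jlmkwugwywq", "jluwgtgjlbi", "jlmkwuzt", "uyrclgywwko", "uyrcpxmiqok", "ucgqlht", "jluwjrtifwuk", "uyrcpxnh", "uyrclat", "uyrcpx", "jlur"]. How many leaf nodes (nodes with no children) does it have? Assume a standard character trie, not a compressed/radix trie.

Leaves are exactly the stored words that no other stored word extends.
Those words: "jlmkwugwywq", "jlmkwuzt", "jlur", "jluwgtgjlbib", "jluwjilxz", "jluwjjk", "jluwjrtifwuk", "jluwjrtiru", "jluwjrtiti", "jluwjrtivz", "ucgqlhtzcx", "uyrclat", "uyrclgywwko", "uyrcpxminvz", "uyrcpxmiqok", "uyrcpxnh"
Leaf count: 16

16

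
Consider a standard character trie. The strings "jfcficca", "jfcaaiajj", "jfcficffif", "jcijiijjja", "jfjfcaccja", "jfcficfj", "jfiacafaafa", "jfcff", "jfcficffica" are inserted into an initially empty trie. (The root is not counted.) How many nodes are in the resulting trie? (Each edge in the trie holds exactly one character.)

For each word, the new-node count is its length minus the longest prefix already in the trie:
  "jfcficca" → 8 new (j, f, c, f, i, c, c, a)
  "jfcaaiajj" → prefix "jfc" already present; 6 new (a, a, i, a, j, j)
  "jfcficffif" → prefix "jfcfic" already present; 4 new (f, f, i, f)
  "jcijiijjja" → prefix "j" already present; 9 new (c, i, j, i, i, j, j, j, a)
  "jfjfcaccja" → prefix "jf" already present; 8 new (j, f, c, a, c, c, j, a)
  "jfcficfj" → prefix "jfcficf" already present; 1 new (j)
  "jfiacafaafa" → prefix "jf" already present; 9 new (i, a, c, a, f, a, a, f, a)
  "jfcff" → prefix "jfcf" already present; 1 new (f)
  "jfcficffica" → prefix "jfcficffi" already present; 2 new (c, a)
Total nodes = 8 + 6 + 4 + 9 + 8 + 1 + 9 + 1 + 2 = 48

48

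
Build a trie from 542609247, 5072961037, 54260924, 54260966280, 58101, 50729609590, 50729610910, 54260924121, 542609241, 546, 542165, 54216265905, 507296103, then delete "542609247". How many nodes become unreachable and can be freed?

A node on "542609247"'s path can go only if nothing else ends at it or branches off below it.
The suffix "7" (1 node) is used only by "542609247"; the node for "54260924" still has the child "1", so pruning stops there.
Nodes removed: 1

1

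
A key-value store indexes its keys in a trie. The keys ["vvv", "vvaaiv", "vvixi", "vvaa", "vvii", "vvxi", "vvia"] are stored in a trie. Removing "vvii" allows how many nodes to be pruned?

A node on "vvii"'s path can go only if nothing else ends at it or branches off below it.
The suffix "i" (1 node) is used only by "vvii"; the node for "vvi" still has the child "x", so pruning stops there.
Nodes removed: 1

1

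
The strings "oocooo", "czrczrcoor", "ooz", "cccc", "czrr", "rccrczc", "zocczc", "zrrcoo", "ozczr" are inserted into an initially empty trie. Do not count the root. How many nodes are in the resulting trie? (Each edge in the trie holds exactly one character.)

43

Count nodes per top-level branch (shared prefixes stored once):
  'c'-branch (cccc, czrczrcoor, czrr): 14 nodes
  'o'-branch (oocooo, ooz, ozczr): 11 nodes
  'r'-branch (rccrczc): 7 nodes
  'z'-branch (zocczc, zrrcoo): 11 nodes
Sum: 43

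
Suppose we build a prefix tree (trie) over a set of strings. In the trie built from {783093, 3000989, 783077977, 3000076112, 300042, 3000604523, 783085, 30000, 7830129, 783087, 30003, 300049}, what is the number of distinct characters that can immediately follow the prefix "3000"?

Follow the path "3000" to its node, then look at its outgoing edges.
Characters that immediately follow "3000" among the stored strings: {0, 3, 4, 6, 9}.
That node has 5 child edges.

5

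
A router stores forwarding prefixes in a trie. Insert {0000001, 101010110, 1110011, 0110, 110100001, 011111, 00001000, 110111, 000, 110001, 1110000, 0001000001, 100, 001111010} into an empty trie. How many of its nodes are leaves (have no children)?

Leaves are exactly the stored words that no other stored word extends.
Those words: "0000001", "00001000", "0001000001", "001111010", "0110", "011111", "100", "101010110", "110001", "110100001", "110111", "1110000", "1110011"
Leaf count: 13

13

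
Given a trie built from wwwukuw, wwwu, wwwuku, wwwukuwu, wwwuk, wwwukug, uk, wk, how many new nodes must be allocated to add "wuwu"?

3

Walking "wuwu" from the root, the first 1 characters ("w") follow existing edges; "u" is the first miss.
New nodes needed: |"wuwu"| − 1 = 4 − 1 = 3.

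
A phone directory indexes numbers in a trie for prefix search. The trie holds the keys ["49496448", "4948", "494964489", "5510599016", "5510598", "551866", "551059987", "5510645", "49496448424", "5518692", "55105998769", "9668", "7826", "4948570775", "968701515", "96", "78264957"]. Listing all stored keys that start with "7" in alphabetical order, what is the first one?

Filter for "7…" and sort: "7826", "78264957"
The 1st is 7826.

7826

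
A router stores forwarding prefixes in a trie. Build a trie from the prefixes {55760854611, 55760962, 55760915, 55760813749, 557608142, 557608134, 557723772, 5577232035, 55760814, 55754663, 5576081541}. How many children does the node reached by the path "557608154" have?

Follow the path "557608154" to its node, then look at its outgoing edges.
Characters that immediately follow "557608154" among the stored strings: {1}.
That node has 1 child edge.

1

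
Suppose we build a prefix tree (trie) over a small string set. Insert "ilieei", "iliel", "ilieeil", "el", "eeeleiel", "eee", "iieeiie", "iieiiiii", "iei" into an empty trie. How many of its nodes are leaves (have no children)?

7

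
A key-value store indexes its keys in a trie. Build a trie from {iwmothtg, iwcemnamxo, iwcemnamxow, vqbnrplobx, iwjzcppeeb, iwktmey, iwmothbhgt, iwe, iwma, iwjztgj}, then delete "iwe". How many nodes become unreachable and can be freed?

1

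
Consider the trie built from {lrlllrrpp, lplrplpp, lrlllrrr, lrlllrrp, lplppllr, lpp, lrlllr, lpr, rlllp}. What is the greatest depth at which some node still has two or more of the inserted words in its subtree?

The deepest shared node is where two words last agree before diverging.
e.g. "lrlllrrp" and "lrlllrrpp" share the prefix "lrlllrrp" of length 8; no pair shares a longer one.
Longest shared-prefix length: 8

8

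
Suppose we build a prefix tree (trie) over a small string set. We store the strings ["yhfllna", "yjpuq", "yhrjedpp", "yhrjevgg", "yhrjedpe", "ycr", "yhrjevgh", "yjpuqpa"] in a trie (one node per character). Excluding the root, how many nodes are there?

26

Trace insertions, counting only characters that open a new branch:
  "yhfllna" → 7 new (y, h, f, l, l, n, a)
  "yjpuq" → prefix "y" already present; 4 new (j, p, u, q)
  "yhrjedpp" → prefix "yh" already present; 6 new (r, j, e, d, p, p)
  "yhrjevgg" → prefix "yhrje" already present; 3 new (v, g, g)
  "yhrjedpe" → prefix "yhrjedp" already present; 1 new (e)
  "ycr" → prefix "y" already present; 2 new (c, r)
  "yhrjevgh" → prefix "yhrjevg" already present; 1 new (h)
  "yjpuqpa" → prefix "yjpuq" already present; 2 new (p, a)
Total nodes = 7 + 4 + 6 + 3 + 1 + 2 + 1 + 2 = 26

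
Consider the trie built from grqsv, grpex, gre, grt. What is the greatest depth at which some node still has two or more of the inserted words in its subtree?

2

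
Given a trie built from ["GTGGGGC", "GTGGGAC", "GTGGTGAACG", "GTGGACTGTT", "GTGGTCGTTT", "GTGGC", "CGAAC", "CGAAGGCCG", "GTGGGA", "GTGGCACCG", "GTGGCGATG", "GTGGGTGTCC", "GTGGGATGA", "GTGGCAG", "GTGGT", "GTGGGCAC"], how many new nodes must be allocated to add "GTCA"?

The longest prefix of "GTCA" already in the trie is "GT" (length 2).
Each of the 2 remaining characters creates one node.

2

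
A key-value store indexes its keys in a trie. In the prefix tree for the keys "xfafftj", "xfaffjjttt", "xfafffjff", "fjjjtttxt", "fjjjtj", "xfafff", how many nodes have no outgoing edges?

5

Leaves are exactly the stored words that no other stored word extends.
Those words: "fjjjtj", "fjjjtttxt", "xfafffjff", "xfaffjjttt", "xfafftj"
Leaf count: 5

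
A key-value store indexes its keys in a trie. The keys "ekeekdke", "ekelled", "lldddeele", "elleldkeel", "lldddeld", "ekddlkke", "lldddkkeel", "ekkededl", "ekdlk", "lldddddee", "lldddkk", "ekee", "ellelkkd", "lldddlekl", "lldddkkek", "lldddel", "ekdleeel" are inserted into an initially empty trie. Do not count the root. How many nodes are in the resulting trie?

67

Insert word by word; a character creates a node only if that edge doesn't already exist:
  "ekeekdke" → 8 new (e, k, e, e, k, d, k, e)
  "ekelled" → prefix "eke" already present; 4 new (l, l, e, d)
  "lldddeele" → 9 new (l, l, d, d, d, e, e, l, e)
  "elleldkeel" → prefix "e" already present; 9 new (l, l, e, l, d, k, e, e, l)
  "lldddeld" → prefix "llddde" already present; 2 new (l, d)
  "ekddlkke" → prefix "ek" already present; 6 new (d, d, l, k, k, e)
  "lldddkkeel" → prefix "llddd" already present; 5 new (k, k, e, e, l)
  "ekkededl" → prefix "ek" already present; 6 new (k, e, d, e, d, l)
  "ekdlk" → prefix "ekd" already present; 2 new (l, k)
  "lldddddee" → prefix "llddd" already present; 4 new (d, d, e, e)
  "lldddkk" → prefix "lldddkk" already present; 0 new (none)
  "ekee" → prefix "ekee" already present; 0 new (none)
  "ellelkkd" → prefix "ellel" already present; 3 new (k, k, d)
  "lldddlekl" → prefix "llddd" already present; 4 new (l, e, k, l)
  "lldddkkek" → prefix "lldddkke" already present; 1 new (k)
  "lldddel" → prefix "lldddel" already present; 0 new (none)
  "ekdleeel" → prefix "ekdl" already present; 4 new (e, e, e, l)
Total nodes = 8 + 4 + 9 + 9 + 2 + 6 + 5 + 6 + 2 + 4 + 0 + 0 + 3 + 4 + 1 + 0 + 4 = 67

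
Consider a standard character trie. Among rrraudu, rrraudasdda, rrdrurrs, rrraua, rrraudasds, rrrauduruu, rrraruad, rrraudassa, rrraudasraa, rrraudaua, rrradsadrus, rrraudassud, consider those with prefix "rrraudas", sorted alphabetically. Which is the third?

rrraudasraa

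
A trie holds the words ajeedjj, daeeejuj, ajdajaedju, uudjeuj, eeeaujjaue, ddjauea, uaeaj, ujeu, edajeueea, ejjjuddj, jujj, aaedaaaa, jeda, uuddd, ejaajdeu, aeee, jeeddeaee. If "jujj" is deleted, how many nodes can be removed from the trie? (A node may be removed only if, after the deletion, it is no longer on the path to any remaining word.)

3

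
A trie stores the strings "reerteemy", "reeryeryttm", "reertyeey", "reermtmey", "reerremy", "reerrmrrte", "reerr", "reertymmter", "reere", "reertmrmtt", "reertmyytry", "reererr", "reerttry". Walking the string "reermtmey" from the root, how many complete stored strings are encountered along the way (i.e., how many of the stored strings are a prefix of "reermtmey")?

1

Walk "reermtmey" from the root; an end-of-word marker is hit whenever a stored word is a prefix of "reermtmey".
Prefixes of the query that are stored words: "reermtmey"
Count: 1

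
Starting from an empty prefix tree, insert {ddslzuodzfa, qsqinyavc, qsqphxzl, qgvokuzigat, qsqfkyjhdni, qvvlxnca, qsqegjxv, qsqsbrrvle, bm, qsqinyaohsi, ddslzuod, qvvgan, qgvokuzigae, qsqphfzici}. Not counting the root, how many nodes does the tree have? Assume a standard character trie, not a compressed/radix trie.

Insert word by word; a character creates a node only if that edge doesn't already exist:
  "ddslzuodzfa" → 11 new (d, d, s, l, z, u, o, d, z, f, a)
  "qsqinyavc" → 9 new (q, s, q, i, n, y, a, v, c)
  "qsqphxzl" → prefix "qsq" already present; 5 new (p, h, x, z, l)
  "qgvokuzigat" → prefix "q" already present; 10 new (g, v, o, k, u, z, i, g, a, t)
  "qsqfkyjhdni" → prefix "qsq" already present; 8 new (f, k, y, j, h, d, n, i)
  "qvvlxnca" → prefix "q" already present; 7 new (v, v, l, x, n, c, a)
  "qsqegjxv" → prefix "qsq" already present; 5 new (e, g, j, x, v)
  "qsqsbrrvle" → prefix "qsq" already present; 7 new (s, b, r, r, v, l, e)
  "bm" → 2 new (b, m)
  "qsqinyaohsi" → prefix "qsqinya" already present; 4 new (o, h, s, i)
  "ddslzuod" → prefix "ddslzuod" already present; 0 new (none)
  "qvvgan" → prefix "qvv" already present; 3 new (g, a, n)
  "qgvokuzigae" → prefix "qgvokuziga" already present; 1 new (e)
  "qsqphfzici" → prefix "qsqph" already present; 5 new (f, z, i, c, i)
Total nodes = 11 + 9 + 5 + 10 + 8 + 7 + 5 + 7 + 2 + 4 + 0 + 3 + 1 + 5 = 77

77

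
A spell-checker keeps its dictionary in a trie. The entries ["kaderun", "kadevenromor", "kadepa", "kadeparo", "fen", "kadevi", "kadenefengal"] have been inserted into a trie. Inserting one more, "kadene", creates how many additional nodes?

Every character of "kadene" already lies on an existing path (it is a prefix of some stored word).
No new nodes are needed: 0.

0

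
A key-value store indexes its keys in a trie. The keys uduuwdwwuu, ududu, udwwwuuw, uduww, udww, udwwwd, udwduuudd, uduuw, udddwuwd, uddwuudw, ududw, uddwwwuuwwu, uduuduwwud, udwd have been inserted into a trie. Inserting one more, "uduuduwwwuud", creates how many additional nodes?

The longest prefix of "uduuduwwwuud" already in the trie is "uduuduww" (length 8).
So 12 − 8 = 4 new nodes.

4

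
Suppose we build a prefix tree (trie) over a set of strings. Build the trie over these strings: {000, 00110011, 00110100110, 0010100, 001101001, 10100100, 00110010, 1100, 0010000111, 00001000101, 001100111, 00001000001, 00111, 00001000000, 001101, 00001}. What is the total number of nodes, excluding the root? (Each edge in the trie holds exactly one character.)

Count nodes per top-level branch (shared prefixes stored once):
  '0'-branch (000, 00001, 00001000000, 00001000001, 00001000101, 0010000111, 0010100, 00110010, 00110011, 001100111, 001101, 001101001, 00110100110, 00111): 40 nodes
  '1'-branch (10100100, 1100): 11 nodes
Sum: 51

51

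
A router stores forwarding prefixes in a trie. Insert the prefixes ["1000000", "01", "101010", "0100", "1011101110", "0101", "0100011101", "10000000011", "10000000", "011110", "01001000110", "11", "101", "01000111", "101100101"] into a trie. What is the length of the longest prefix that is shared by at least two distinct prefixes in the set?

8

Look for the deepest trie node that still has at least two words in its subtree.
e.g. "01000111" and "0100011101" share the prefix "01000111" of length 8; no pair shares a longer one.
Longest shared-prefix length: 8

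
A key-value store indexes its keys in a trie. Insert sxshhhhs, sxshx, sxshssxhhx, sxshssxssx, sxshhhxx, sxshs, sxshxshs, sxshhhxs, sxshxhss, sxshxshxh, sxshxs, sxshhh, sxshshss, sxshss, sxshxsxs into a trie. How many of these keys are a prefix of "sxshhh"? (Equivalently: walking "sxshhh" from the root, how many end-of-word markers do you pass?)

Walk "sxshhh" from the root; an end-of-word marker is hit whenever a stored word is a prefix of "sxshhh".
Prefixes of the query that are stored words: "sxshhh"
Count: 1

1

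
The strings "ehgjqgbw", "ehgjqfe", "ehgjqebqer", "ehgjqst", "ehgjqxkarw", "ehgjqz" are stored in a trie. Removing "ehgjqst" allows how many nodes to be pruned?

2

Walk "ehgjqst" from the leaf back toward the root, removing each node that no remaining word uses.
The suffix "st" (2 nodes) is used only by "ehgjqst"; the node for "ehgjq" still has the child "g", so pruning stops there.
Nodes removed: 2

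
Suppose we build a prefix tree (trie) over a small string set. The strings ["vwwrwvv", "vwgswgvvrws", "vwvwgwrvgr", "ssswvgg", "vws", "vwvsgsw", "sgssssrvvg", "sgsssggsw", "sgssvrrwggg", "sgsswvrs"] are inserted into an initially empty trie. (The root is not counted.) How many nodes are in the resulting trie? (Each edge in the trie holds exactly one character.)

60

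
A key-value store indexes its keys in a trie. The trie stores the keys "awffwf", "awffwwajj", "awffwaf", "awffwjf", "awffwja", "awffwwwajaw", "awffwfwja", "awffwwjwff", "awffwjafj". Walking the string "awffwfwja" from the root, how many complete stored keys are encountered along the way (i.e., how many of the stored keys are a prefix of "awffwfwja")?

Check each prefix of "awffwfwja" against the stored set — each match is an end-marker on the path.
Prefixes of the query that are stored words: "awffwf", "awffwfwja"
Count: 2

2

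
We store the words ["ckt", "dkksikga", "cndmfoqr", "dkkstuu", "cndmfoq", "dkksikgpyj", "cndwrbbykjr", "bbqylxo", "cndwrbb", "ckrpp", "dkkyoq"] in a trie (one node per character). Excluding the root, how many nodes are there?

45

Count nodes per top-level branch (shared prefixes stored once):
  'b'-branch (bbqylxo): 7 nodes
  'c'-branch (ckrpp, ckt, cndmfoq, cndmfoqr, cndwrbb, cndwrbbykjr): 21 nodes
  'd'-branch (dkksikga, dkksikgpyj, dkkstuu, dkkyoq): 17 nodes
Sum: 45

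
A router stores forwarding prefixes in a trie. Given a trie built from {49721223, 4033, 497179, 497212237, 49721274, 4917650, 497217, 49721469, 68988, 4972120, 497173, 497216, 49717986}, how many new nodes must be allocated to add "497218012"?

Walking "497218012" from the root, the first 5 characters ("49721") follow existing edges; "8" is the first miss.
Each of the 4 remaining characters creates one node.

4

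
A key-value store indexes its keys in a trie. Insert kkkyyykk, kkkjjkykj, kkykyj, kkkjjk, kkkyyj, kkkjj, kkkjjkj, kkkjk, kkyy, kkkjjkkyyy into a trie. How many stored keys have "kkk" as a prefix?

Traverse to the node for "kkk", then collect every word in that subtree.
Matches: "kkkjj", "kkkjjk", "kkkjjkj", "kkkjjkkyyy", "kkkjjkykj", "kkkjk", "kkkyyj", "kkkyyykk"
Count: 8

8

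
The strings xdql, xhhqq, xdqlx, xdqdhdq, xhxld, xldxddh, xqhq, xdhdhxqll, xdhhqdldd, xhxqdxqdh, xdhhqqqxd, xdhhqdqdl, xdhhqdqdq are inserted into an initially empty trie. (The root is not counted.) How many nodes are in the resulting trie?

52

Count nodes per top-level branch (shared prefixes stored once):
  'x'-branch (xdhdhxqll, xdhhqdldd, xdhhqdqdl, xdhhqdqdq, xdhhqqqxd, xdqdhdq, xdql, xdqlx, xhhqq, xhxld, xhxqdxqdh, xldxddh, xqhq): 52 nodes
Sum: 52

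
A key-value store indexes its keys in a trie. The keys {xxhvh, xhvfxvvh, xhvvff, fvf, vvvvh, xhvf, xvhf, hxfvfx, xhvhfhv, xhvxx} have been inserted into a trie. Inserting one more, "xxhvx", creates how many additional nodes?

Walking "xxhvx" from the root, the first 4 characters ("xxhv") follow existing edges; "x" is the first miss.
So 5 − 4 = 1 new nodes.

1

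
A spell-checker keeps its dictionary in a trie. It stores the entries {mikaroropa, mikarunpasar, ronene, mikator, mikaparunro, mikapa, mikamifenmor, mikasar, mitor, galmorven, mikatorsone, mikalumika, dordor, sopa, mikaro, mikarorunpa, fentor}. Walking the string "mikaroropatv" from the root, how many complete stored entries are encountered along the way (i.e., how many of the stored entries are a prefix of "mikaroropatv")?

2

Check each prefix of "mikaroropatv" against the stored set — each match is an end-marker on the path.
Prefixes of the query that are stored words: "mikaro", "mikaroropa"
Count: 2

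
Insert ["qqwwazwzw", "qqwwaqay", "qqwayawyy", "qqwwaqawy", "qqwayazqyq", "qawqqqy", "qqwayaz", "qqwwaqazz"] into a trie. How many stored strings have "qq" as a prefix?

Walk to "qq"; the words in its subtree are exactly those with that prefix.
Matches: "qqwayawyy", "qqwayaz", "qqwayazqyq", "qqwwaqawy", "qqwwaqay", "qqwwaqazz", "qqwwazwzw"
Count: 7

7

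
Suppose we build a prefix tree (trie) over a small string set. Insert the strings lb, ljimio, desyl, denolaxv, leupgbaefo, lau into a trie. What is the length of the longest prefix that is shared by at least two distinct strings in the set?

2

The deepest shared node is where two words last agree before diverging.
e.g. "denolaxv" and "desyl" share the prefix "de" of length 2; no pair shares a longer one.
Longest shared-prefix length: 2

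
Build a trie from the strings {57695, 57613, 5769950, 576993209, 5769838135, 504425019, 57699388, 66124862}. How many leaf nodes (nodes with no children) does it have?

8

A leaf is a node with no children — equivalently, the end of a word that is not a proper prefix of any other stored word.
Those words: "504425019", "57613", "57695", "5769838135", "576993209", "57699388", "5769950", "66124862"
Leaf count: 8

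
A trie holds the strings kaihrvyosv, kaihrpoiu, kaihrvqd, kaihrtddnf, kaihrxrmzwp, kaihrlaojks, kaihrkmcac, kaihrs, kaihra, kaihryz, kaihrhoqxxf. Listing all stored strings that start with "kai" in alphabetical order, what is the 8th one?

kaihrvqd

Filter for "kai…" and sort: "kaihra", "kaihrhoqxxf", "kaihrkmcac", "kaihrlaojks", "kaihrpoiu", "kaihrs", "kaihrtddnf", "kaihrvqd", "kaihrvyosv", "kaihrxrmzwp", "kaihryz"
Position 8: kaihrvqd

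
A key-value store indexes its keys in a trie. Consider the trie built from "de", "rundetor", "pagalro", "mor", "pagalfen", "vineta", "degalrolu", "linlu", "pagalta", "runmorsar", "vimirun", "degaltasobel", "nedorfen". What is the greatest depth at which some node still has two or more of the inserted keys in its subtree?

5

Look for the deepest trie node that still has at least two words in its subtree.
e.g. "degalrolu" and "degaltasobel" share the prefix "degal" of length 5; no pair shares a longer one.
Longest shared-prefix length: 5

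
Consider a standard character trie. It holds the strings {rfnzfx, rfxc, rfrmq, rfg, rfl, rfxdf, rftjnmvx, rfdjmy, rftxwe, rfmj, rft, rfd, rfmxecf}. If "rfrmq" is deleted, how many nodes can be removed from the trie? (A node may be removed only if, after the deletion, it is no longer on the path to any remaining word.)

3

After clearing the end-marker at "rfrmq", prune upward until reaching a node still needed by another word.
The suffix "rmq" (3 nodes) is used only by "rfrmq"; the node for "rf" still has the child "n", so pruning stops there.
Nodes removed: 3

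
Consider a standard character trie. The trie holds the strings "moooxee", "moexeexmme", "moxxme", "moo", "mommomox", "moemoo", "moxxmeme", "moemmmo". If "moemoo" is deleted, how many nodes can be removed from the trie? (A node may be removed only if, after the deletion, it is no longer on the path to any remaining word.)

Walk "moemoo" from the leaf back toward the root, removing each node that no remaining word uses.
The suffix "oo" (2 nodes) is used only by "moemoo"; the node for "moem" still has the child "m", so pruning stops there.
Nodes removed: 2

2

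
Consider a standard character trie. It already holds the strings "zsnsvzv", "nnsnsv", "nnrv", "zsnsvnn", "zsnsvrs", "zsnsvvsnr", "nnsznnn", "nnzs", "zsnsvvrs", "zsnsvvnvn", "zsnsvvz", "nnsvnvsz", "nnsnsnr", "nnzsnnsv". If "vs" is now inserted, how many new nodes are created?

No existing word starts with "v", so every character of "vs" needs a new node.
2 − 0 = 2 new nodes.

2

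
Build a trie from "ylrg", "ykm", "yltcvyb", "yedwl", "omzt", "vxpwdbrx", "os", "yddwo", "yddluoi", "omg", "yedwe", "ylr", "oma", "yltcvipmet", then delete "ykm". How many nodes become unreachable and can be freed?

2

A node on "ykm"'s path can go only if nothing else ends at it or branches off below it.
The suffix "km" (2 nodes) is used only by "ykm"; the node for "y" still has the child "l", so pruning stops there.
Nodes removed: 2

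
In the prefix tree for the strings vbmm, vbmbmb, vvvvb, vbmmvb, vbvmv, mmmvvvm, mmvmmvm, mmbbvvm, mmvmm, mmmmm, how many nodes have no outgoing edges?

Leaves are exactly the stored words that no other stored word extends.
Those words: "mmbbvvm", "mmmmm", "mmmvvvm", "mmvmmvm", "vbmbmb", "vbmmvb", "vbvmv", "vvvvb"
Leaf count: 8

8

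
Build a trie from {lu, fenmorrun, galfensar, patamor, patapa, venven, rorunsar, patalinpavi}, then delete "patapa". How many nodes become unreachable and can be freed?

Walk "patapa" from the leaf back toward the root, removing each node that no remaining word uses.
The suffix "pa" (2 nodes) is used only by "patapa"; the node for "pata" still has the child "m", so pruning stops there.
Nodes removed: 2

2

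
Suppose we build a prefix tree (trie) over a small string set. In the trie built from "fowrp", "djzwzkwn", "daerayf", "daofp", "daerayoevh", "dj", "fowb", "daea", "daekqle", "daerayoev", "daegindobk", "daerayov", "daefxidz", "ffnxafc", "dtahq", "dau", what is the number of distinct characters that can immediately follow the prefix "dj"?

Walk "dj" from the root, arriving at one node.
Characters that immediately follow "dj" among the stored strings: {z}.
That node has 1 child edge.

1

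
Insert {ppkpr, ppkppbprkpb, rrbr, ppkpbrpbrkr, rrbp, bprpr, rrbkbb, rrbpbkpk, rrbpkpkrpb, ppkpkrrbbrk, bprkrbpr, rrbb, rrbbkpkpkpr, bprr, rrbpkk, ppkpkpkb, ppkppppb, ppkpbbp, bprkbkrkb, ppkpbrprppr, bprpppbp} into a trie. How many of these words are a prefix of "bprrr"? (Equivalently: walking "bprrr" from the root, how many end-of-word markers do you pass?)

1

Traverse "bprrr" character by character; count nodes along the way that are marked as word ends.
Prefixes of the query that are stored words: "bprr"
Count: 1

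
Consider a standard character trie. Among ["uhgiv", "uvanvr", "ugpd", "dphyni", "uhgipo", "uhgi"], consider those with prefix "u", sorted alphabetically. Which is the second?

uhgi

Words with prefix "u", in lexicographic order: "ugpd", "uhgi", "uhgipo", "uhgiv", "uvanvr"
Position 2: uhgi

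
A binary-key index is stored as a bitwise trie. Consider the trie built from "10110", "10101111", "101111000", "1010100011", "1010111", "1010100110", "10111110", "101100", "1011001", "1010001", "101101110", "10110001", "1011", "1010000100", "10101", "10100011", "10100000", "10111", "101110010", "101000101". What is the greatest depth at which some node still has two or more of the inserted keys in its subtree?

7

Equivalently: take the maximum, over all pairs, of their longest common prefix length.
"10100000" and "1010000100" agree on "1010000" (7 characters) before diverging; nothing deeper is shared.
Longest shared-prefix length: 7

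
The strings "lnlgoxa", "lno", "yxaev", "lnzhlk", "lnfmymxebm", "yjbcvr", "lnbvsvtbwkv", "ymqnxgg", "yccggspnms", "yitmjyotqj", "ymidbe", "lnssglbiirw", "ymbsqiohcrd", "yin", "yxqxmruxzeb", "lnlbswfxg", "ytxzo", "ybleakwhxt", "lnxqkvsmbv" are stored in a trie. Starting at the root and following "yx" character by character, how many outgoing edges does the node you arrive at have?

2

Follow the path "yx" to its node, then look at its outgoing edges.
Distinct next characters after "yx": a, q.
That node has 2 child edges.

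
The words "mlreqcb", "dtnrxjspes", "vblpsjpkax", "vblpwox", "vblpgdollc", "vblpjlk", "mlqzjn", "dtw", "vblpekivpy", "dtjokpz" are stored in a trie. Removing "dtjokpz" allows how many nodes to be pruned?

5

A node on "dtjokpz"'s path can go only if nothing else ends at it or branches off below it.
The suffix "jokpz" (5 nodes) is used only by "dtjokpz"; the node for "dt" still has the child "n", so pruning stops there.
Nodes removed: 5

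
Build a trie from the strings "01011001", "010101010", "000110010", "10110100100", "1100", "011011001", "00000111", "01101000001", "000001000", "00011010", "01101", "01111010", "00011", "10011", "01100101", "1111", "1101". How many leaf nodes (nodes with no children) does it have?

15

A leaf is a node with no children — equivalently, the end of a word that is not a proper prefix of any other stored word.
Those words: "000001000", "00000111", "000110010", "00011010", "010101010", "01011001", "01100101", "01101000001", "011011001", "01111010", "10011", "10110100100", "1100", "1101", "1111"
Leaf count: 15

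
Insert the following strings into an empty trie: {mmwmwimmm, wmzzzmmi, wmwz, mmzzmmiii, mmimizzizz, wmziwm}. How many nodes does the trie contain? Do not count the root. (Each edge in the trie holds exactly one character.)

For each word, the new-node count is its length minus the longest prefix already in the trie:
  "mmwmwimmm" → 9 new (m, m, w, m, w, i, m, m, m)
  "wmzzzmmi" → 8 new (w, m, z, z, z, m, m, i)
  "wmwz" → prefix "wm" already present; 2 new (w, z)
  "mmzzmmiii" → prefix "mm" already present; 7 new (z, z, m, m, i, i, i)
  "mmimizzizz" → prefix "mm" already present; 8 new (i, m, i, z, z, i, z, z)
  "wmziwm" → prefix "wmz" already present; 3 new (i, w, m)
Total nodes = 9 + 8 + 2 + 7 + 8 + 3 = 37

37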